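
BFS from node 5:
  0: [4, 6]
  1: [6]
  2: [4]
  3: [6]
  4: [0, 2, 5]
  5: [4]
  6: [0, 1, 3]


Visit 5, enqueue [4]
Visit 4, enqueue [0, 2]
Visit 0, enqueue [6]
Visit 2, enqueue []
Visit 6, enqueue [1, 3]
Visit 1, enqueue []
Visit 3, enqueue []

BFS order: [5, 4, 0, 2, 6, 1, 3]


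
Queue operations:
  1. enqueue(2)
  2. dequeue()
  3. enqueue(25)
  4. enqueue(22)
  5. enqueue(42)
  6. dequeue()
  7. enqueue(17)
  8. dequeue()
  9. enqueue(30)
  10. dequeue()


enqueue(2) -> [2]
dequeue()->2, []
enqueue(25) -> [25]
enqueue(22) -> [25, 22]
enqueue(42) -> [25, 22, 42]
dequeue()->25, [22, 42]
enqueue(17) -> [22, 42, 17]
dequeue()->22, [42, 17]
enqueue(30) -> [42, 17, 30]
dequeue()->42, [17, 30]

Final queue: [17, 30]


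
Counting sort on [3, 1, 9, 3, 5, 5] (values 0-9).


Input: [3, 1, 9, 3, 5, 5]
Counts: [0, 1, 0, 2, 0, 2, 0, 0, 0, 1]

Sorted: [1, 3, 3, 5, 5, 9]


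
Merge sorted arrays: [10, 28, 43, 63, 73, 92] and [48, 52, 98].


Take 10 from A
Take 28 from A
Take 43 from A
Take 48 from B
Take 52 from B
Take 63 from A
Take 73 from A
Take 92 from A

Merged: [10, 28, 43, 48, 52, 63, 73, 92, 98]


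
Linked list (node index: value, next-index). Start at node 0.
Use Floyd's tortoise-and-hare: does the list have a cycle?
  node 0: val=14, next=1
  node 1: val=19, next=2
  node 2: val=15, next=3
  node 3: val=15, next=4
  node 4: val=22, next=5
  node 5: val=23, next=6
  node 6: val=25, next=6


Floyd's tortoise (slow, +1) and hare (fast, +2):
  init: slow=0, fast=0
  step 1: slow=1, fast=2
  step 2: slow=2, fast=4
  step 3: slow=3, fast=6
  step 4: slow=4, fast=6
  step 5: slow=5, fast=6
  step 6: slow=6, fast=6
  slow == fast at node 6: cycle detected

Cycle: yes


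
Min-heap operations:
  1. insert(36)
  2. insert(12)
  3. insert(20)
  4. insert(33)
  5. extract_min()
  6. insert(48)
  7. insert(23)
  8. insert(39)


insert(36) -> [36]
insert(12) -> [12, 36]
insert(20) -> [12, 36, 20]
insert(33) -> [12, 33, 20, 36]
extract_min()->12, [20, 33, 36]
insert(48) -> [20, 33, 36, 48]
insert(23) -> [20, 23, 36, 48, 33]
insert(39) -> [20, 23, 36, 48, 33, 39]

Final heap: [20, 23, 36, 48, 33, 39]


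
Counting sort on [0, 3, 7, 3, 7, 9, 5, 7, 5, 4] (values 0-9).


Input: [0, 3, 7, 3, 7, 9, 5, 7, 5, 4]
Counts: [1, 0, 0, 2, 1, 2, 0, 3, 0, 1]

Sorted: [0, 3, 3, 4, 5, 5, 7, 7, 7, 9]


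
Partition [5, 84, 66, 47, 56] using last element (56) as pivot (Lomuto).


Pivot: 56
  5 <= 56: advance i (no swap)
  47 <= 56: swap -> [5, 47, 66, 84, 56]
Place pivot at 2: [5, 47, 56, 84, 66]

Partitioned: [5, 47, 56, 84, 66]


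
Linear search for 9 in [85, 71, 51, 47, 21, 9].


i=0: 85!=9
i=1: 71!=9
i=2: 51!=9
i=3: 47!=9
i=4: 21!=9
i=5: 9==9 found!

Found at 5, 6 comps


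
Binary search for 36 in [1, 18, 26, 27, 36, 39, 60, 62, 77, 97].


Step 1: lo=0, hi=9, mid=4, val=36

Found at index 4


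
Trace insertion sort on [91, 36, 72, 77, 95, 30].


Initial: [91, 36, 72, 77, 95, 30]
Insert 36: [36, 91, 72, 77, 95, 30]
Insert 72: [36, 72, 91, 77, 95, 30]
Insert 77: [36, 72, 77, 91, 95, 30]
Insert 95: [36, 72, 77, 91, 95, 30]
Insert 30: [30, 36, 72, 77, 91, 95]

Sorted: [30, 36, 72, 77, 91, 95]


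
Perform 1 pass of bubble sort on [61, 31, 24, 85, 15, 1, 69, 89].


Initial: [61, 31, 24, 85, 15, 1, 69, 89]
Pass 1: [31, 24, 61, 15, 1, 69, 85, 89] (5 swaps)

After 1 pass: [31, 24, 61, 15, 1, 69, 85, 89]


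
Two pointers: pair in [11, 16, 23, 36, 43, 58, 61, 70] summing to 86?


lo=0(11)+hi=7(70)=81
lo=1(16)+hi=7(70)=86

Yes: 16+70=86


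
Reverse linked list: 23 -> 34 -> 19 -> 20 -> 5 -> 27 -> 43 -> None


Step 1: curr=23, set curr.next=prev(None) | reversed so far: 23
Step 2: curr=34, set curr.next=prev(23) | reversed so far: 34 -> 23
Step 3: curr=19, set curr.next=prev(34) | reversed so far: 19 -> 34 -> 23
Step 4: curr=20, set curr.next=prev(19) | reversed so far: 20 -> 19 -> 34 -> 23
Step 5: curr=5, set curr.next=prev(20) | reversed so far: 5 -> 20 -> 19 -> 34 -> 23
Step 6: curr=27, set curr.next=prev(5) | reversed so far: 27 -> 5 -> 20 -> 19 -> 34 -> 23
Step 7: curr=43, set curr.next=prev(27) | reversed so far: 43 -> 27 -> 5 -> 20 -> 19 -> 34 -> 23

43 -> 27 -> 5 -> 20 -> 19 -> 34 -> 23 -> None


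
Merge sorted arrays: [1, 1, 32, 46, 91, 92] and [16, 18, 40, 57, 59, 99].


Take 1 from A
Take 1 from A
Take 16 from B
Take 18 from B
Take 32 from A
Take 40 from B
Take 46 from A
Take 57 from B
Take 59 from B
Take 91 from A
Take 92 from A

Merged: [1, 1, 16, 18, 32, 40, 46, 57, 59, 91, 92, 99]


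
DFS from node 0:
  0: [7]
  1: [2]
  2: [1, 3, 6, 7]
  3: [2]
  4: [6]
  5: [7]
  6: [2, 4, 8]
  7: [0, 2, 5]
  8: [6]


Visit 0, push [7]
Visit 7, push [5, 2]
Visit 2, push [6, 3, 1]
Visit 1, push []
Visit 3, push []
Visit 6, push [8, 4]
Visit 4, push []
Visit 8, push []
Visit 5, push []

DFS order: [0, 7, 2, 1, 3, 6, 4, 8, 5]


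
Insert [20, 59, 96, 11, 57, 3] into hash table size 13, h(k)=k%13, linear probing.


Insert 20: h=7 -> slot 7
Insert 59: h=7, 1 probes -> slot 8
Insert 96: h=5 -> slot 5
Insert 11: h=11 -> slot 11
Insert 57: h=5, 1 probes -> slot 6
Insert 3: h=3 -> slot 3

Table: [None, None, None, 3, None, 96, 57, 20, 59, None, None, 11, None]


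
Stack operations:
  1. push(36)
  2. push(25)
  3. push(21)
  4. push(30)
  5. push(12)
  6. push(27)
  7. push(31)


push(36) -> [36]
push(25) -> [36, 25]
push(21) -> [36, 25, 21]
push(30) -> [36, 25, 21, 30]
push(12) -> [36, 25, 21, 30, 12]
push(27) -> [36, 25, 21, 30, 12, 27]
push(31) -> [36, 25, 21, 30, 12, 27, 31]

Final stack: [36, 25, 21, 30, 12, 27, 31]


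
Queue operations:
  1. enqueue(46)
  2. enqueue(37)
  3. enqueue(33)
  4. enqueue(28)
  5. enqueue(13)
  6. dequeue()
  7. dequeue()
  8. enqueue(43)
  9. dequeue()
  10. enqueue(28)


enqueue(46) -> [46]
enqueue(37) -> [46, 37]
enqueue(33) -> [46, 37, 33]
enqueue(28) -> [46, 37, 33, 28]
enqueue(13) -> [46, 37, 33, 28, 13]
dequeue()->46, [37, 33, 28, 13]
dequeue()->37, [33, 28, 13]
enqueue(43) -> [33, 28, 13, 43]
dequeue()->33, [28, 13, 43]
enqueue(28) -> [28, 13, 43, 28]

Final queue: [28, 13, 43, 28]


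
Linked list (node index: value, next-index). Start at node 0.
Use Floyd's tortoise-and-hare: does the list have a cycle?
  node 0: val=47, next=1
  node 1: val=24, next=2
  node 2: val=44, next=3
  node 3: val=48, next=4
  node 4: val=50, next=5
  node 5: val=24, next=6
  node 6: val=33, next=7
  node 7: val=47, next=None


Floyd's tortoise (slow, +1) and hare (fast, +2):
  init: slow=0, fast=0
  step 1: slow=1, fast=2
  step 2: slow=2, fast=4
  step 3: slow=3, fast=6
  step 4: fast 6->7->None, no cycle

Cycle: no


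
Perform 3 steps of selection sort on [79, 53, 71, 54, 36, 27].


Initial: [79, 53, 71, 54, 36, 27]
Step 1: min=27 at 5
  Swap: [27, 53, 71, 54, 36, 79]
Step 2: min=36 at 4
  Swap: [27, 36, 71, 54, 53, 79]
Step 3: min=53 at 4
  Swap: [27, 36, 53, 54, 71, 79]

After 3 steps: [27, 36, 53, 54, 71, 79]


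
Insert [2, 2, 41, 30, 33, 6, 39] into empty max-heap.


Insert 2: [2]
Insert 2: [2, 2]
Insert 41: [41, 2, 2]
Insert 30: [41, 30, 2, 2]
Insert 33: [41, 33, 2, 2, 30]
Insert 6: [41, 33, 6, 2, 30, 2]
Insert 39: [41, 33, 39, 2, 30, 2, 6]

Final heap: [41, 33, 39, 2, 30, 2, 6]


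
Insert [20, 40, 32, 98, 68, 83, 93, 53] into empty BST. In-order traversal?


Insert 20: root
Insert 40: R from 20
Insert 32: R from 20 -> L from 40
Insert 98: R from 20 -> R from 40
Insert 68: R from 20 -> R from 40 -> L from 98
Insert 83: R from 20 -> R from 40 -> L from 98 -> R from 68
Insert 93: R from 20 -> R from 40 -> L from 98 -> R from 68 -> R from 83
Insert 53: R from 20 -> R from 40 -> L from 98 -> L from 68

In-order: [20, 32, 40, 53, 68, 83, 93, 98]


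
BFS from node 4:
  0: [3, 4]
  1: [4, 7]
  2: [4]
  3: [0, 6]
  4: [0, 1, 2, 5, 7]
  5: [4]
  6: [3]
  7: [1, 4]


Visit 4, enqueue [0, 1, 2, 5, 7]
Visit 0, enqueue [3]
Visit 1, enqueue []
Visit 2, enqueue []
Visit 5, enqueue []
Visit 7, enqueue []
Visit 3, enqueue [6]
Visit 6, enqueue []

BFS order: [4, 0, 1, 2, 5, 7, 3, 6]


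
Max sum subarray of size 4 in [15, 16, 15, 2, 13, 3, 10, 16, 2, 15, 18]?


[0:4]: 48
[1:5]: 46
[2:6]: 33
[3:7]: 28
[4:8]: 42
[5:9]: 31
[6:10]: 43
[7:11]: 51

Max: 51 at [7:11]


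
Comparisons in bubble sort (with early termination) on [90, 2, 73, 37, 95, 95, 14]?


Algorithm: bubble sort (with early termination)
Input: [90, 2, 73, 37, 95, 95, 14]
Sorted: [2, 14, 37, 73, 90, 95, 95]

21


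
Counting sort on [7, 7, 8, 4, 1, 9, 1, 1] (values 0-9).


Input: [7, 7, 8, 4, 1, 9, 1, 1]
Counts: [0, 3, 0, 0, 1, 0, 0, 2, 1, 1]

Sorted: [1, 1, 1, 4, 7, 7, 8, 9]


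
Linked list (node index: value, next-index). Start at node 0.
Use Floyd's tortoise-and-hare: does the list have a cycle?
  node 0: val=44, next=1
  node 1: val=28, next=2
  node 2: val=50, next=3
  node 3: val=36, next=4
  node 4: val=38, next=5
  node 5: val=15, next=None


Floyd's tortoise (slow, +1) and hare (fast, +2):
  init: slow=0, fast=0
  step 1: slow=1, fast=2
  step 2: slow=2, fast=4
  step 3: fast 4->5->None, no cycle

Cycle: no


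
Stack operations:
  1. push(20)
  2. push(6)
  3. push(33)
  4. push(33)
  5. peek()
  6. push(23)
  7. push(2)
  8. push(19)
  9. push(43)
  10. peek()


push(20) -> [20]
push(6) -> [20, 6]
push(33) -> [20, 6, 33]
push(33) -> [20, 6, 33, 33]
peek()->33
push(23) -> [20, 6, 33, 33, 23]
push(2) -> [20, 6, 33, 33, 23, 2]
push(19) -> [20, 6, 33, 33, 23, 2, 19]
push(43) -> [20, 6, 33, 33, 23, 2, 19, 43]
peek()->43

Final stack: [20, 6, 33, 33, 23, 2, 19, 43]


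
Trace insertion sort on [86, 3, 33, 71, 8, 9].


Initial: [86, 3, 33, 71, 8, 9]
Insert 3: [3, 86, 33, 71, 8, 9]
Insert 33: [3, 33, 86, 71, 8, 9]
Insert 71: [3, 33, 71, 86, 8, 9]
Insert 8: [3, 8, 33, 71, 86, 9]
Insert 9: [3, 8, 9, 33, 71, 86]

Sorted: [3, 8, 9, 33, 71, 86]


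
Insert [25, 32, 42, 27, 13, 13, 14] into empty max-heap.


Insert 25: [25]
Insert 32: [32, 25]
Insert 42: [42, 25, 32]
Insert 27: [42, 27, 32, 25]
Insert 13: [42, 27, 32, 25, 13]
Insert 13: [42, 27, 32, 25, 13, 13]
Insert 14: [42, 27, 32, 25, 13, 13, 14]

Final heap: [42, 27, 32, 25, 13, 13, 14]


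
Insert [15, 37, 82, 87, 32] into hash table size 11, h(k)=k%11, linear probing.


Insert 15: h=4 -> slot 4
Insert 37: h=4, 1 probes -> slot 5
Insert 82: h=5, 1 probes -> slot 6
Insert 87: h=10 -> slot 10
Insert 32: h=10, 1 probes -> slot 0

Table: [32, None, None, None, 15, 37, 82, None, None, None, 87]


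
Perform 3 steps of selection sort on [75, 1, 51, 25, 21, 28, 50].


Initial: [75, 1, 51, 25, 21, 28, 50]
Step 1: min=1 at 1
  Swap: [1, 75, 51, 25, 21, 28, 50]
Step 2: min=21 at 4
  Swap: [1, 21, 51, 25, 75, 28, 50]
Step 3: min=25 at 3
  Swap: [1, 21, 25, 51, 75, 28, 50]

After 3 steps: [1, 21, 25, 51, 75, 28, 50]


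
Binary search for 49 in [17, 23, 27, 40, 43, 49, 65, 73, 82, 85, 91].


Step 1: lo=0, hi=10, mid=5, val=49

Found at index 5


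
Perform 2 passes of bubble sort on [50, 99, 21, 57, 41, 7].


Initial: [50, 99, 21, 57, 41, 7]
Pass 1: [50, 21, 57, 41, 7, 99] (4 swaps)
Pass 2: [21, 50, 41, 7, 57, 99] (3 swaps)

After 2 passes: [21, 50, 41, 7, 57, 99]


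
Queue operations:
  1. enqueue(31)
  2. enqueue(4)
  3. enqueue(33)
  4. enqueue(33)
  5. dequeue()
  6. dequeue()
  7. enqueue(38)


enqueue(31) -> [31]
enqueue(4) -> [31, 4]
enqueue(33) -> [31, 4, 33]
enqueue(33) -> [31, 4, 33, 33]
dequeue()->31, [4, 33, 33]
dequeue()->4, [33, 33]
enqueue(38) -> [33, 33, 38]

Final queue: [33, 33, 38]


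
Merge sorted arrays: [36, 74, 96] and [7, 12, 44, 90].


Take 7 from B
Take 12 from B
Take 36 from A
Take 44 from B
Take 74 from A
Take 90 from B

Merged: [7, 12, 36, 44, 74, 90, 96]


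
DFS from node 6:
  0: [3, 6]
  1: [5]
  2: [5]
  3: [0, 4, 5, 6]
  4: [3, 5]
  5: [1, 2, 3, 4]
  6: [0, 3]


Visit 6, push [3, 0]
Visit 0, push [3]
Visit 3, push [5, 4]
Visit 4, push [5]
Visit 5, push [2, 1]
Visit 1, push []
Visit 2, push []

DFS order: [6, 0, 3, 4, 5, 1, 2]


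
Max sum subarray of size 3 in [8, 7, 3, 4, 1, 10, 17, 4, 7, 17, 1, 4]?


[0:3]: 18
[1:4]: 14
[2:5]: 8
[3:6]: 15
[4:7]: 28
[5:8]: 31
[6:9]: 28
[7:10]: 28
[8:11]: 25
[9:12]: 22

Max: 31 at [5:8]


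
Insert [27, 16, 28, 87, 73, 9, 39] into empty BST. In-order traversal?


Insert 27: root
Insert 16: L from 27
Insert 28: R from 27
Insert 87: R from 27 -> R from 28
Insert 73: R from 27 -> R from 28 -> L from 87
Insert 9: L from 27 -> L from 16
Insert 39: R from 27 -> R from 28 -> L from 87 -> L from 73

In-order: [9, 16, 27, 28, 39, 73, 87]


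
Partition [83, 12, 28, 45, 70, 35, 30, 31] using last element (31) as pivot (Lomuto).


Pivot: 31
  12 <= 31: swap -> [12, 83, 28, 45, 70, 35, 30, 31]
  28 <= 31: swap -> [12, 28, 83, 45, 70, 35, 30, 31]
  30 <= 31: swap -> [12, 28, 30, 45, 70, 35, 83, 31]
Place pivot at 3: [12, 28, 30, 31, 70, 35, 83, 45]

Partitioned: [12, 28, 30, 31, 70, 35, 83, 45]


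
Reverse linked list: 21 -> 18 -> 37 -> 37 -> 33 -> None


Step 1: curr=21, set curr.next=prev(None) | reversed so far: 21
Step 2: curr=18, set curr.next=prev(21) | reversed so far: 18 -> 21
Step 3: curr=37, set curr.next=prev(18) | reversed so far: 37 -> 18 -> 21
Step 4: curr=37, set curr.next=prev(37) | reversed so far: 37 -> 37 -> 18 -> 21
Step 5: curr=33, set curr.next=prev(37) | reversed so far: 33 -> 37 -> 37 -> 18 -> 21

33 -> 37 -> 37 -> 18 -> 21 -> None


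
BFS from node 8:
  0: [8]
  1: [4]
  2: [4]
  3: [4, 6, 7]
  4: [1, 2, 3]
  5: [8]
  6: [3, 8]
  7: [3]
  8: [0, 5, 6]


Visit 8, enqueue [0, 5, 6]
Visit 0, enqueue []
Visit 5, enqueue []
Visit 6, enqueue [3]
Visit 3, enqueue [4, 7]
Visit 4, enqueue [1, 2]
Visit 7, enqueue []
Visit 1, enqueue []
Visit 2, enqueue []

BFS order: [8, 0, 5, 6, 3, 4, 7, 1, 2]


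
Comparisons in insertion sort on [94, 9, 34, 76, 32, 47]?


Algorithm: insertion sort
Input: [94, 9, 34, 76, 32, 47]
Sorted: [9, 32, 34, 47, 76, 94]

12


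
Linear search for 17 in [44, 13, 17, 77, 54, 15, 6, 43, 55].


i=0: 44!=17
i=1: 13!=17
i=2: 17==17 found!

Found at 2, 3 comps


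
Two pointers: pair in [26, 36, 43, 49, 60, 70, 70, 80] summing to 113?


lo=0(26)+hi=7(80)=106
lo=1(36)+hi=7(80)=116
lo=1(36)+hi=6(70)=106
lo=2(43)+hi=6(70)=113

Yes: 43+70=113


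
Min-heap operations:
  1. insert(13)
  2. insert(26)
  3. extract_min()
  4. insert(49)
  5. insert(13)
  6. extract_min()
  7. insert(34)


insert(13) -> [13]
insert(26) -> [13, 26]
extract_min()->13, [26]
insert(49) -> [26, 49]
insert(13) -> [13, 49, 26]
extract_min()->13, [26, 49]
insert(34) -> [26, 49, 34]

Final heap: [26, 49, 34]


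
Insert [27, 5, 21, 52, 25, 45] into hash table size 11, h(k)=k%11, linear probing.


Insert 27: h=5 -> slot 5
Insert 5: h=5, 1 probes -> slot 6
Insert 21: h=10 -> slot 10
Insert 52: h=8 -> slot 8
Insert 25: h=3 -> slot 3
Insert 45: h=1 -> slot 1

Table: [None, 45, None, 25, None, 27, 5, None, 52, None, 21]


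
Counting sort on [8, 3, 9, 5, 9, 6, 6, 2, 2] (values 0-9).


Input: [8, 3, 9, 5, 9, 6, 6, 2, 2]
Counts: [0, 0, 2, 1, 0, 1, 2, 0, 1, 2]

Sorted: [2, 2, 3, 5, 6, 6, 8, 9, 9]


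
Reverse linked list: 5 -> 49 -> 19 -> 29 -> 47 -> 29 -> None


Step 1: curr=5, set curr.next=prev(None) | reversed so far: 5
Step 2: curr=49, set curr.next=prev(5) | reversed so far: 49 -> 5
Step 3: curr=19, set curr.next=prev(49) | reversed so far: 19 -> 49 -> 5
Step 4: curr=29, set curr.next=prev(19) | reversed so far: 29 -> 19 -> 49 -> 5
Step 5: curr=47, set curr.next=prev(29) | reversed so far: 47 -> 29 -> 19 -> 49 -> 5
Step 6: curr=29, set curr.next=prev(47) | reversed so far: 29 -> 47 -> 29 -> 19 -> 49 -> 5

29 -> 47 -> 29 -> 19 -> 49 -> 5 -> None


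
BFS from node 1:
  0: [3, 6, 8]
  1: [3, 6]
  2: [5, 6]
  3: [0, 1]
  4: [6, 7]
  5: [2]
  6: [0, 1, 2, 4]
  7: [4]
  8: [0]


Visit 1, enqueue [3, 6]
Visit 3, enqueue [0]
Visit 6, enqueue [2, 4]
Visit 0, enqueue [8]
Visit 2, enqueue [5]
Visit 4, enqueue [7]
Visit 8, enqueue []
Visit 5, enqueue []
Visit 7, enqueue []

BFS order: [1, 3, 6, 0, 2, 4, 8, 5, 7]


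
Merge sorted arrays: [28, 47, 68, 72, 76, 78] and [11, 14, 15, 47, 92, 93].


Take 11 from B
Take 14 from B
Take 15 from B
Take 28 from A
Take 47 from A
Take 47 from B
Take 68 from A
Take 72 from A
Take 76 from A
Take 78 from A

Merged: [11, 14, 15, 28, 47, 47, 68, 72, 76, 78, 92, 93]


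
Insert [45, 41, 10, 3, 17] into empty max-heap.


Insert 45: [45]
Insert 41: [45, 41]
Insert 10: [45, 41, 10]
Insert 3: [45, 41, 10, 3]
Insert 17: [45, 41, 10, 3, 17]

Final heap: [45, 41, 10, 3, 17]


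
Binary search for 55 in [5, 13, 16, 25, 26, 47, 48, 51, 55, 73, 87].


Step 1: lo=0, hi=10, mid=5, val=47
Step 2: lo=6, hi=10, mid=8, val=55

Found at index 8


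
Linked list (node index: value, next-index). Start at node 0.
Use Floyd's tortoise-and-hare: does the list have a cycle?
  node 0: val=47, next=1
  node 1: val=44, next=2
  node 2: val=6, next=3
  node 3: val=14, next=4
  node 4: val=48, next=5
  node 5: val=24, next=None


Floyd's tortoise (slow, +1) and hare (fast, +2):
  init: slow=0, fast=0
  step 1: slow=1, fast=2
  step 2: slow=2, fast=4
  step 3: fast 4->5->None, no cycle

Cycle: no


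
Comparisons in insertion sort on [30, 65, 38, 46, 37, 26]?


Algorithm: insertion sort
Input: [30, 65, 38, 46, 37, 26]
Sorted: [26, 30, 37, 38, 46, 65]

14


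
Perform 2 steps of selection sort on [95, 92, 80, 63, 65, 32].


Initial: [95, 92, 80, 63, 65, 32]
Step 1: min=32 at 5
  Swap: [32, 92, 80, 63, 65, 95]
Step 2: min=63 at 3
  Swap: [32, 63, 80, 92, 65, 95]

After 2 steps: [32, 63, 80, 92, 65, 95]


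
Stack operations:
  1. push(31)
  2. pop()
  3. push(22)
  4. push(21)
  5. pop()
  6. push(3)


push(31) -> [31]
pop()->31, []
push(22) -> [22]
push(21) -> [22, 21]
pop()->21, [22]
push(3) -> [22, 3]

Final stack: [22, 3]


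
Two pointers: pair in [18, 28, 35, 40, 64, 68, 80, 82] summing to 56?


lo=0(18)+hi=7(82)=100
lo=0(18)+hi=6(80)=98
lo=0(18)+hi=5(68)=86
lo=0(18)+hi=4(64)=82
lo=0(18)+hi=3(40)=58
lo=0(18)+hi=2(35)=53
lo=1(28)+hi=2(35)=63

No pair found


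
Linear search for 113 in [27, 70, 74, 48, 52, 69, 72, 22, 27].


i=0: 27!=113
i=1: 70!=113
i=2: 74!=113
i=3: 48!=113
i=4: 52!=113
i=5: 69!=113
i=6: 72!=113
i=7: 22!=113
i=8: 27!=113

Not found, 9 comps


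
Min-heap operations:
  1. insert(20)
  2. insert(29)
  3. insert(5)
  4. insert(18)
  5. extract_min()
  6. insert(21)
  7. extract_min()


insert(20) -> [20]
insert(29) -> [20, 29]
insert(5) -> [5, 29, 20]
insert(18) -> [5, 18, 20, 29]
extract_min()->5, [18, 29, 20]
insert(21) -> [18, 21, 20, 29]
extract_min()->18, [20, 21, 29]

Final heap: [20, 21, 29]


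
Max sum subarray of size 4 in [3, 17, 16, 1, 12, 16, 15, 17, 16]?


[0:4]: 37
[1:5]: 46
[2:6]: 45
[3:7]: 44
[4:8]: 60
[5:9]: 64

Max: 64 at [5:9]


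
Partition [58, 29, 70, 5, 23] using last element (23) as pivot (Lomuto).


Pivot: 23
  5 <= 23: swap -> [5, 29, 70, 58, 23]
Place pivot at 1: [5, 23, 70, 58, 29]

Partitioned: [5, 23, 70, 58, 29]


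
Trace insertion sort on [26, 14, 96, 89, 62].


Initial: [26, 14, 96, 89, 62]
Insert 14: [14, 26, 96, 89, 62]
Insert 96: [14, 26, 96, 89, 62]
Insert 89: [14, 26, 89, 96, 62]
Insert 62: [14, 26, 62, 89, 96]

Sorted: [14, 26, 62, 89, 96]


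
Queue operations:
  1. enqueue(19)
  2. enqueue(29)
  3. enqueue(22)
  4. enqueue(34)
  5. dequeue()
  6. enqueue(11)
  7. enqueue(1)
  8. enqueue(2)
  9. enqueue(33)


enqueue(19) -> [19]
enqueue(29) -> [19, 29]
enqueue(22) -> [19, 29, 22]
enqueue(34) -> [19, 29, 22, 34]
dequeue()->19, [29, 22, 34]
enqueue(11) -> [29, 22, 34, 11]
enqueue(1) -> [29, 22, 34, 11, 1]
enqueue(2) -> [29, 22, 34, 11, 1, 2]
enqueue(33) -> [29, 22, 34, 11, 1, 2, 33]

Final queue: [29, 22, 34, 11, 1, 2, 33]


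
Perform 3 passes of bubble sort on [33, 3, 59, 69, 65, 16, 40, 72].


Initial: [33, 3, 59, 69, 65, 16, 40, 72]
Pass 1: [3, 33, 59, 65, 16, 40, 69, 72] (4 swaps)
Pass 2: [3, 33, 59, 16, 40, 65, 69, 72] (2 swaps)
Pass 3: [3, 33, 16, 40, 59, 65, 69, 72] (2 swaps)

After 3 passes: [3, 33, 16, 40, 59, 65, 69, 72]


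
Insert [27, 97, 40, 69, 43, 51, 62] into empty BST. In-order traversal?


Insert 27: root
Insert 97: R from 27
Insert 40: R from 27 -> L from 97
Insert 69: R from 27 -> L from 97 -> R from 40
Insert 43: R from 27 -> L from 97 -> R from 40 -> L from 69
Insert 51: R from 27 -> L from 97 -> R from 40 -> L from 69 -> R from 43
Insert 62: R from 27 -> L from 97 -> R from 40 -> L from 69 -> R from 43 -> R from 51

In-order: [27, 40, 43, 51, 62, 69, 97]


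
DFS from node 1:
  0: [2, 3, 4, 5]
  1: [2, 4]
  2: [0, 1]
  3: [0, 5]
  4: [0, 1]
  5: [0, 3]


Visit 1, push [4, 2]
Visit 2, push [0]
Visit 0, push [5, 4, 3]
Visit 3, push [5]
Visit 5, push []
Visit 4, push []

DFS order: [1, 2, 0, 3, 5, 4]


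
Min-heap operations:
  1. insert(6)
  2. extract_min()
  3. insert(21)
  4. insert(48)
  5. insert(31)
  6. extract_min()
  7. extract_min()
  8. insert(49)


insert(6) -> [6]
extract_min()->6, []
insert(21) -> [21]
insert(48) -> [21, 48]
insert(31) -> [21, 48, 31]
extract_min()->21, [31, 48]
extract_min()->31, [48]
insert(49) -> [48, 49]

Final heap: [48, 49]


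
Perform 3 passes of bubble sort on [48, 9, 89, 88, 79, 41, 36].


Initial: [48, 9, 89, 88, 79, 41, 36]
Pass 1: [9, 48, 88, 79, 41, 36, 89] (5 swaps)
Pass 2: [9, 48, 79, 41, 36, 88, 89] (3 swaps)
Pass 3: [9, 48, 41, 36, 79, 88, 89] (2 swaps)

After 3 passes: [9, 48, 41, 36, 79, 88, 89]


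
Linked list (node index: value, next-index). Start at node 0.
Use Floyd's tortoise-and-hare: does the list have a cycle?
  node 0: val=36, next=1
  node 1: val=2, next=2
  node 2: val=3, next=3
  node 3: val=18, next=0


Floyd's tortoise (slow, +1) and hare (fast, +2):
  init: slow=0, fast=0
  step 1: slow=1, fast=2
  step 2: slow=2, fast=0
  step 3: slow=3, fast=2
  step 4: slow=0, fast=0
  slow == fast at node 0: cycle detected

Cycle: yes


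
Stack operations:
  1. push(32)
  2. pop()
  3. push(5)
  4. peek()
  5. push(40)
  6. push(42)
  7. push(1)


push(32) -> [32]
pop()->32, []
push(5) -> [5]
peek()->5
push(40) -> [5, 40]
push(42) -> [5, 40, 42]
push(1) -> [5, 40, 42, 1]

Final stack: [5, 40, 42, 1]


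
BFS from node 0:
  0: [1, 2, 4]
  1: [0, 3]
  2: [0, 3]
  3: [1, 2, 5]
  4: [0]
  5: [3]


Visit 0, enqueue [1, 2, 4]
Visit 1, enqueue [3]
Visit 2, enqueue []
Visit 4, enqueue []
Visit 3, enqueue [5]
Visit 5, enqueue []

BFS order: [0, 1, 2, 4, 3, 5]


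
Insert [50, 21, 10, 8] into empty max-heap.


Insert 50: [50]
Insert 21: [50, 21]
Insert 10: [50, 21, 10]
Insert 8: [50, 21, 10, 8]

Final heap: [50, 21, 10, 8]


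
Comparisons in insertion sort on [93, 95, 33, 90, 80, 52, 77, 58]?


Algorithm: insertion sort
Input: [93, 95, 33, 90, 80, 52, 77, 58]
Sorted: [33, 52, 58, 77, 80, 90, 93, 95]

26


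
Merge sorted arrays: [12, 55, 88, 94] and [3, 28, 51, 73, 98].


Take 3 from B
Take 12 from A
Take 28 from B
Take 51 from B
Take 55 from A
Take 73 from B
Take 88 from A
Take 94 from A

Merged: [3, 12, 28, 51, 55, 73, 88, 94, 98]


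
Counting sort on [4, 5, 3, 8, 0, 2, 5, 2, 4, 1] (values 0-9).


Input: [4, 5, 3, 8, 0, 2, 5, 2, 4, 1]
Counts: [1, 1, 2, 1, 2, 2, 0, 0, 1, 0]

Sorted: [0, 1, 2, 2, 3, 4, 4, 5, 5, 8]


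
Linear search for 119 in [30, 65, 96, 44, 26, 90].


i=0: 30!=119
i=1: 65!=119
i=2: 96!=119
i=3: 44!=119
i=4: 26!=119
i=5: 90!=119

Not found, 6 comps


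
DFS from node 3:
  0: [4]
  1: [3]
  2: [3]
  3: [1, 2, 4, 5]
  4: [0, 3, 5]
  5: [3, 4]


Visit 3, push [5, 4, 2, 1]
Visit 1, push []
Visit 2, push []
Visit 4, push [5, 0]
Visit 0, push []
Visit 5, push []

DFS order: [3, 1, 2, 4, 0, 5]


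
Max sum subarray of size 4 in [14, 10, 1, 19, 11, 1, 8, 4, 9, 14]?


[0:4]: 44
[1:5]: 41
[2:6]: 32
[3:7]: 39
[4:8]: 24
[5:9]: 22
[6:10]: 35

Max: 44 at [0:4]


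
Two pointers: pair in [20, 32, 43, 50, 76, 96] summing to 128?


lo=0(20)+hi=5(96)=116
lo=1(32)+hi=5(96)=128

Yes: 32+96=128


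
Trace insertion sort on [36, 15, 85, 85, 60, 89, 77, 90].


Initial: [36, 15, 85, 85, 60, 89, 77, 90]
Insert 15: [15, 36, 85, 85, 60, 89, 77, 90]
Insert 85: [15, 36, 85, 85, 60, 89, 77, 90]
Insert 85: [15, 36, 85, 85, 60, 89, 77, 90]
Insert 60: [15, 36, 60, 85, 85, 89, 77, 90]
Insert 89: [15, 36, 60, 85, 85, 89, 77, 90]
Insert 77: [15, 36, 60, 77, 85, 85, 89, 90]
Insert 90: [15, 36, 60, 77, 85, 85, 89, 90]

Sorted: [15, 36, 60, 77, 85, 85, 89, 90]


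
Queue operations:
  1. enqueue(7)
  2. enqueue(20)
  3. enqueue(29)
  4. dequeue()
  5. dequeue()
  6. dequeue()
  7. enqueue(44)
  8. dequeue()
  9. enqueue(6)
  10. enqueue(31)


enqueue(7) -> [7]
enqueue(20) -> [7, 20]
enqueue(29) -> [7, 20, 29]
dequeue()->7, [20, 29]
dequeue()->20, [29]
dequeue()->29, []
enqueue(44) -> [44]
dequeue()->44, []
enqueue(6) -> [6]
enqueue(31) -> [6, 31]

Final queue: [6, 31]


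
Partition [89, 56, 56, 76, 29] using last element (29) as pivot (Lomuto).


Pivot: 29
Place pivot at 0: [29, 56, 56, 76, 89]

Partitioned: [29, 56, 56, 76, 89]


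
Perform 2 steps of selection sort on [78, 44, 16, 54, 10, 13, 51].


Initial: [78, 44, 16, 54, 10, 13, 51]
Step 1: min=10 at 4
  Swap: [10, 44, 16, 54, 78, 13, 51]
Step 2: min=13 at 5
  Swap: [10, 13, 16, 54, 78, 44, 51]

After 2 steps: [10, 13, 16, 54, 78, 44, 51]


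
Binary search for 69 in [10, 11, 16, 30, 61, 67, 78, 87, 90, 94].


Step 1: lo=0, hi=9, mid=4, val=61
Step 2: lo=5, hi=9, mid=7, val=87
Step 3: lo=5, hi=6, mid=5, val=67
Step 4: lo=6, hi=6, mid=6, val=78

Not found


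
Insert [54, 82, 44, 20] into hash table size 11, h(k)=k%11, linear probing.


Insert 54: h=10 -> slot 10
Insert 82: h=5 -> slot 5
Insert 44: h=0 -> slot 0
Insert 20: h=9 -> slot 9

Table: [44, None, None, None, None, 82, None, None, None, 20, 54]


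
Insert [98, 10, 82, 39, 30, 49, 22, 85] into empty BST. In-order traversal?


Insert 98: root
Insert 10: L from 98
Insert 82: L from 98 -> R from 10
Insert 39: L from 98 -> R from 10 -> L from 82
Insert 30: L from 98 -> R from 10 -> L from 82 -> L from 39
Insert 49: L from 98 -> R from 10 -> L from 82 -> R from 39
Insert 22: L from 98 -> R from 10 -> L from 82 -> L from 39 -> L from 30
Insert 85: L from 98 -> R from 10 -> R from 82

In-order: [10, 22, 30, 39, 49, 82, 85, 98]


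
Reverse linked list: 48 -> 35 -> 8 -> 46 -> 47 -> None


Step 1: curr=48, set curr.next=prev(None) | reversed so far: 48
Step 2: curr=35, set curr.next=prev(48) | reversed so far: 35 -> 48
Step 3: curr=8, set curr.next=prev(35) | reversed so far: 8 -> 35 -> 48
Step 4: curr=46, set curr.next=prev(8) | reversed so far: 46 -> 8 -> 35 -> 48
Step 5: curr=47, set curr.next=prev(46) | reversed so far: 47 -> 46 -> 8 -> 35 -> 48

47 -> 46 -> 8 -> 35 -> 48 -> None


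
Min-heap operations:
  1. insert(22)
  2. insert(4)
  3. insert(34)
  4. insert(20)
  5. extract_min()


insert(22) -> [22]
insert(4) -> [4, 22]
insert(34) -> [4, 22, 34]
insert(20) -> [4, 20, 34, 22]
extract_min()->4, [20, 22, 34]

Final heap: [20, 22, 34]


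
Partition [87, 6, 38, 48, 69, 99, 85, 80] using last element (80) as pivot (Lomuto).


Pivot: 80
  6 <= 80: swap -> [6, 87, 38, 48, 69, 99, 85, 80]
  38 <= 80: swap -> [6, 38, 87, 48, 69, 99, 85, 80]
  48 <= 80: swap -> [6, 38, 48, 87, 69, 99, 85, 80]
  69 <= 80: swap -> [6, 38, 48, 69, 87, 99, 85, 80]
Place pivot at 4: [6, 38, 48, 69, 80, 99, 85, 87]

Partitioned: [6, 38, 48, 69, 80, 99, 85, 87]


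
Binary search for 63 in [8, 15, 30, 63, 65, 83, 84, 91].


Step 1: lo=0, hi=7, mid=3, val=63

Found at index 3


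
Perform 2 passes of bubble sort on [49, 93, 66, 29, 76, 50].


Initial: [49, 93, 66, 29, 76, 50]
Pass 1: [49, 66, 29, 76, 50, 93] (4 swaps)
Pass 2: [49, 29, 66, 50, 76, 93] (2 swaps)

After 2 passes: [49, 29, 66, 50, 76, 93]


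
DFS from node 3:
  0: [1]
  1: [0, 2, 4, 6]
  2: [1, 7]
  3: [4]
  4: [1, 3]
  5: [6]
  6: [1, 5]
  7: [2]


Visit 3, push [4]
Visit 4, push [1]
Visit 1, push [6, 2, 0]
Visit 0, push []
Visit 2, push [7]
Visit 7, push []
Visit 6, push [5]
Visit 5, push []

DFS order: [3, 4, 1, 0, 2, 7, 6, 5]


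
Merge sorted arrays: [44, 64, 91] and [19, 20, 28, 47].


Take 19 from B
Take 20 from B
Take 28 from B
Take 44 from A
Take 47 from B

Merged: [19, 20, 28, 44, 47, 64, 91]


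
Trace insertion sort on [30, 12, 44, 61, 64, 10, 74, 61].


Initial: [30, 12, 44, 61, 64, 10, 74, 61]
Insert 12: [12, 30, 44, 61, 64, 10, 74, 61]
Insert 44: [12, 30, 44, 61, 64, 10, 74, 61]
Insert 61: [12, 30, 44, 61, 64, 10, 74, 61]
Insert 64: [12, 30, 44, 61, 64, 10, 74, 61]
Insert 10: [10, 12, 30, 44, 61, 64, 74, 61]
Insert 74: [10, 12, 30, 44, 61, 64, 74, 61]
Insert 61: [10, 12, 30, 44, 61, 61, 64, 74]

Sorted: [10, 12, 30, 44, 61, 61, 64, 74]


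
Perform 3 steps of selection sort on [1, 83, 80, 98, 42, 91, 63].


Initial: [1, 83, 80, 98, 42, 91, 63]
Step 1: min=1 at 0
  Swap: [1, 83, 80, 98, 42, 91, 63]
Step 2: min=42 at 4
  Swap: [1, 42, 80, 98, 83, 91, 63]
Step 3: min=63 at 6
  Swap: [1, 42, 63, 98, 83, 91, 80]

After 3 steps: [1, 42, 63, 98, 83, 91, 80]


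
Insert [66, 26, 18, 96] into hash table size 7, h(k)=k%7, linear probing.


Insert 66: h=3 -> slot 3
Insert 26: h=5 -> slot 5
Insert 18: h=4 -> slot 4
Insert 96: h=5, 1 probes -> slot 6

Table: [None, None, None, 66, 18, 26, 96]


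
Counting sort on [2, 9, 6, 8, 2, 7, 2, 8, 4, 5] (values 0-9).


Input: [2, 9, 6, 8, 2, 7, 2, 8, 4, 5]
Counts: [0, 0, 3, 0, 1, 1, 1, 1, 2, 1]

Sorted: [2, 2, 2, 4, 5, 6, 7, 8, 8, 9]


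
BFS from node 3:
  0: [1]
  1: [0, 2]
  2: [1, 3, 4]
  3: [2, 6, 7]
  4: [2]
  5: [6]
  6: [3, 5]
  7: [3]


Visit 3, enqueue [2, 6, 7]
Visit 2, enqueue [1, 4]
Visit 6, enqueue [5]
Visit 7, enqueue []
Visit 1, enqueue [0]
Visit 4, enqueue []
Visit 5, enqueue []
Visit 0, enqueue []

BFS order: [3, 2, 6, 7, 1, 4, 5, 0]


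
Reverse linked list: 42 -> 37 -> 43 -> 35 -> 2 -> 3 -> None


Step 1: curr=42, set curr.next=prev(None) | reversed so far: 42
Step 2: curr=37, set curr.next=prev(42) | reversed so far: 37 -> 42
Step 3: curr=43, set curr.next=prev(37) | reversed so far: 43 -> 37 -> 42
Step 4: curr=35, set curr.next=prev(43) | reversed so far: 35 -> 43 -> 37 -> 42
Step 5: curr=2, set curr.next=prev(35) | reversed so far: 2 -> 35 -> 43 -> 37 -> 42
Step 6: curr=3, set curr.next=prev(2) | reversed so far: 3 -> 2 -> 35 -> 43 -> 37 -> 42

3 -> 2 -> 35 -> 43 -> 37 -> 42 -> None


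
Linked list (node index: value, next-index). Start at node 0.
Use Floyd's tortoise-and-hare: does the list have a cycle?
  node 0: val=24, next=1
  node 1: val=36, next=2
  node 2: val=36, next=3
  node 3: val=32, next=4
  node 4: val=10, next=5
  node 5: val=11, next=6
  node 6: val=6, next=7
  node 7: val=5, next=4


Floyd's tortoise (slow, +1) and hare (fast, +2):
  init: slow=0, fast=0
  step 1: slow=1, fast=2
  step 2: slow=2, fast=4
  step 3: slow=3, fast=6
  step 4: slow=4, fast=4
  slow == fast at node 4: cycle detected

Cycle: yes


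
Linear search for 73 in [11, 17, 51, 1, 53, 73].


i=0: 11!=73
i=1: 17!=73
i=2: 51!=73
i=3: 1!=73
i=4: 53!=73
i=5: 73==73 found!

Found at 5, 6 comps


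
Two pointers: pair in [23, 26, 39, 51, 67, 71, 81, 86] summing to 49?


lo=0(23)+hi=7(86)=109
lo=0(23)+hi=6(81)=104
lo=0(23)+hi=5(71)=94
lo=0(23)+hi=4(67)=90
lo=0(23)+hi=3(51)=74
lo=0(23)+hi=2(39)=62
lo=0(23)+hi=1(26)=49

Yes: 23+26=49


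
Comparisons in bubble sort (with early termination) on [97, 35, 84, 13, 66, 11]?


Algorithm: bubble sort (with early termination)
Input: [97, 35, 84, 13, 66, 11]
Sorted: [11, 13, 35, 66, 84, 97]

15


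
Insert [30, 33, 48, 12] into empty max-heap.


Insert 30: [30]
Insert 33: [33, 30]
Insert 48: [48, 30, 33]
Insert 12: [48, 30, 33, 12]

Final heap: [48, 30, 33, 12]


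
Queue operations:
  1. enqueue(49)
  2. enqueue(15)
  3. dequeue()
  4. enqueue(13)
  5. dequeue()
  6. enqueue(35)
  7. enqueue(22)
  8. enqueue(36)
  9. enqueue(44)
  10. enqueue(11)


enqueue(49) -> [49]
enqueue(15) -> [49, 15]
dequeue()->49, [15]
enqueue(13) -> [15, 13]
dequeue()->15, [13]
enqueue(35) -> [13, 35]
enqueue(22) -> [13, 35, 22]
enqueue(36) -> [13, 35, 22, 36]
enqueue(44) -> [13, 35, 22, 36, 44]
enqueue(11) -> [13, 35, 22, 36, 44, 11]

Final queue: [13, 35, 22, 36, 44, 11]


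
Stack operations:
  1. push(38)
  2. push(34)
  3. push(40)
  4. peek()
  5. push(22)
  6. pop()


push(38) -> [38]
push(34) -> [38, 34]
push(40) -> [38, 34, 40]
peek()->40
push(22) -> [38, 34, 40, 22]
pop()->22, [38, 34, 40]

Final stack: [38, 34, 40]


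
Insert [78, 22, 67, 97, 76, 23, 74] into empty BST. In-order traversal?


Insert 78: root
Insert 22: L from 78
Insert 67: L from 78 -> R from 22
Insert 97: R from 78
Insert 76: L from 78 -> R from 22 -> R from 67
Insert 23: L from 78 -> R from 22 -> L from 67
Insert 74: L from 78 -> R from 22 -> R from 67 -> L from 76

In-order: [22, 23, 67, 74, 76, 78, 97]


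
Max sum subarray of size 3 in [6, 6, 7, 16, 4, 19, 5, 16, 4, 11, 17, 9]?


[0:3]: 19
[1:4]: 29
[2:5]: 27
[3:6]: 39
[4:7]: 28
[5:8]: 40
[6:9]: 25
[7:10]: 31
[8:11]: 32
[9:12]: 37

Max: 40 at [5:8]


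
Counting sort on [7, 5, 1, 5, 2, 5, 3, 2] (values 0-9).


Input: [7, 5, 1, 5, 2, 5, 3, 2]
Counts: [0, 1, 2, 1, 0, 3, 0, 1, 0, 0]

Sorted: [1, 2, 2, 3, 5, 5, 5, 7]


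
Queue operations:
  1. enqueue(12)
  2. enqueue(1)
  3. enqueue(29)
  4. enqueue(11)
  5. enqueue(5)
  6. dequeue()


enqueue(12) -> [12]
enqueue(1) -> [12, 1]
enqueue(29) -> [12, 1, 29]
enqueue(11) -> [12, 1, 29, 11]
enqueue(5) -> [12, 1, 29, 11, 5]
dequeue()->12, [1, 29, 11, 5]

Final queue: [1, 29, 11, 5]


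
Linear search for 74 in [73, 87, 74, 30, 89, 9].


i=0: 73!=74
i=1: 87!=74
i=2: 74==74 found!

Found at 2, 3 comps


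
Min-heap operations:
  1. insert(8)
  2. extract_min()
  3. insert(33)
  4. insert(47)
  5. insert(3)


insert(8) -> [8]
extract_min()->8, []
insert(33) -> [33]
insert(47) -> [33, 47]
insert(3) -> [3, 47, 33]

Final heap: [3, 47, 33]


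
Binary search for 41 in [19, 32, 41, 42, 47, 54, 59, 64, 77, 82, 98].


Step 1: lo=0, hi=10, mid=5, val=54
Step 2: lo=0, hi=4, mid=2, val=41

Found at index 2


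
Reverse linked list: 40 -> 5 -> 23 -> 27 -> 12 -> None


Step 1: curr=40, set curr.next=prev(None) | reversed so far: 40
Step 2: curr=5, set curr.next=prev(40) | reversed so far: 5 -> 40
Step 3: curr=23, set curr.next=prev(5) | reversed so far: 23 -> 5 -> 40
Step 4: curr=27, set curr.next=prev(23) | reversed so far: 27 -> 23 -> 5 -> 40
Step 5: curr=12, set curr.next=prev(27) | reversed so far: 12 -> 27 -> 23 -> 5 -> 40

12 -> 27 -> 23 -> 5 -> 40 -> None


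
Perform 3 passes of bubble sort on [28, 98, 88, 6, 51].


Initial: [28, 98, 88, 6, 51]
Pass 1: [28, 88, 6, 51, 98] (3 swaps)
Pass 2: [28, 6, 51, 88, 98] (2 swaps)
Pass 3: [6, 28, 51, 88, 98] (1 swaps)

After 3 passes: [6, 28, 51, 88, 98]


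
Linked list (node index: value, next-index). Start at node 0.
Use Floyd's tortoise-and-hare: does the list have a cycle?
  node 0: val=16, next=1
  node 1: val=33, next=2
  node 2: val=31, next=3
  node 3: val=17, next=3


Floyd's tortoise (slow, +1) and hare (fast, +2):
  init: slow=0, fast=0
  step 1: slow=1, fast=2
  step 2: slow=2, fast=3
  step 3: slow=3, fast=3
  slow == fast at node 3: cycle detected

Cycle: yes


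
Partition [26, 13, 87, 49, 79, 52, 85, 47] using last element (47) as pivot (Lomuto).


Pivot: 47
  26 <= 47: advance i (no swap)
  13 <= 47: advance i (no swap)
Place pivot at 2: [26, 13, 47, 49, 79, 52, 85, 87]

Partitioned: [26, 13, 47, 49, 79, 52, 85, 87]


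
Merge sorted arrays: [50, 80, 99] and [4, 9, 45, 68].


Take 4 from B
Take 9 from B
Take 45 from B
Take 50 from A
Take 68 from B

Merged: [4, 9, 45, 50, 68, 80, 99]


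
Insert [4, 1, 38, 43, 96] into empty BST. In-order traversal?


Insert 4: root
Insert 1: L from 4
Insert 38: R from 4
Insert 43: R from 4 -> R from 38
Insert 96: R from 4 -> R from 38 -> R from 43

In-order: [1, 4, 38, 43, 96]


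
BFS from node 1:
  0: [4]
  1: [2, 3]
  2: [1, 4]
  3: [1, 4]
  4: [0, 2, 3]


Visit 1, enqueue [2, 3]
Visit 2, enqueue [4]
Visit 3, enqueue []
Visit 4, enqueue [0]
Visit 0, enqueue []

BFS order: [1, 2, 3, 4, 0]


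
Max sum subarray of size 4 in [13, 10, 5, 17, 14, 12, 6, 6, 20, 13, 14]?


[0:4]: 45
[1:5]: 46
[2:6]: 48
[3:7]: 49
[4:8]: 38
[5:9]: 44
[6:10]: 45
[7:11]: 53

Max: 53 at [7:11]


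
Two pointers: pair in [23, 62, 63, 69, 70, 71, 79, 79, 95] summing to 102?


lo=0(23)+hi=8(95)=118
lo=0(23)+hi=7(79)=102

Yes: 23+79=102


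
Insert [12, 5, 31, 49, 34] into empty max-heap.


Insert 12: [12]
Insert 5: [12, 5]
Insert 31: [31, 5, 12]
Insert 49: [49, 31, 12, 5]
Insert 34: [49, 34, 12, 5, 31]

Final heap: [49, 34, 12, 5, 31]


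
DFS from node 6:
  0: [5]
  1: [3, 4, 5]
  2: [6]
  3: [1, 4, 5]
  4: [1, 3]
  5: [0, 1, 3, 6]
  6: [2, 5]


Visit 6, push [5, 2]
Visit 2, push []
Visit 5, push [3, 1, 0]
Visit 0, push []
Visit 1, push [4, 3]
Visit 3, push [4]
Visit 4, push []

DFS order: [6, 2, 5, 0, 1, 3, 4]


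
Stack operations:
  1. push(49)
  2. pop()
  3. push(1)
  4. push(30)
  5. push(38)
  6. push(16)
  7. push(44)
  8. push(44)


push(49) -> [49]
pop()->49, []
push(1) -> [1]
push(30) -> [1, 30]
push(38) -> [1, 30, 38]
push(16) -> [1, 30, 38, 16]
push(44) -> [1, 30, 38, 16, 44]
push(44) -> [1, 30, 38, 16, 44, 44]

Final stack: [1, 30, 38, 16, 44, 44]


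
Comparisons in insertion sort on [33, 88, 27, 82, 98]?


Algorithm: insertion sort
Input: [33, 88, 27, 82, 98]
Sorted: [27, 33, 82, 88, 98]

6


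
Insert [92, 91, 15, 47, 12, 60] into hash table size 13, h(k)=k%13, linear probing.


Insert 92: h=1 -> slot 1
Insert 91: h=0 -> slot 0
Insert 15: h=2 -> slot 2
Insert 47: h=8 -> slot 8
Insert 12: h=12 -> slot 12
Insert 60: h=8, 1 probes -> slot 9

Table: [91, 92, 15, None, None, None, None, None, 47, 60, None, None, 12]


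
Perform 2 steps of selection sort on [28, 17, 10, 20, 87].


Initial: [28, 17, 10, 20, 87]
Step 1: min=10 at 2
  Swap: [10, 17, 28, 20, 87]
Step 2: min=17 at 1
  Swap: [10, 17, 28, 20, 87]

After 2 steps: [10, 17, 28, 20, 87]


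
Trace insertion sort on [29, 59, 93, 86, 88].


Initial: [29, 59, 93, 86, 88]
Insert 59: [29, 59, 93, 86, 88]
Insert 93: [29, 59, 93, 86, 88]
Insert 86: [29, 59, 86, 93, 88]
Insert 88: [29, 59, 86, 88, 93]

Sorted: [29, 59, 86, 88, 93]


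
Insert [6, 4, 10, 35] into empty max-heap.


Insert 6: [6]
Insert 4: [6, 4]
Insert 10: [10, 4, 6]
Insert 35: [35, 10, 6, 4]

Final heap: [35, 10, 6, 4]


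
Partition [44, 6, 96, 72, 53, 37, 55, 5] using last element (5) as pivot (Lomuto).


Pivot: 5
Place pivot at 0: [5, 6, 96, 72, 53, 37, 55, 44]

Partitioned: [5, 6, 96, 72, 53, 37, 55, 44]


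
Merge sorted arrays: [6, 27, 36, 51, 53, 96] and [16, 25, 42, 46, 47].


Take 6 from A
Take 16 from B
Take 25 from B
Take 27 from A
Take 36 from A
Take 42 from B
Take 46 from B
Take 47 from B

Merged: [6, 16, 25, 27, 36, 42, 46, 47, 51, 53, 96]


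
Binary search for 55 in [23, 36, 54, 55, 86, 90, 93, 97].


Step 1: lo=0, hi=7, mid=3, val=55

Found at index 3


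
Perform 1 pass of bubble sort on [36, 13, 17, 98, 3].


Initial: [36, 13, 17, 98, 3]
Pass 1: [13, 17, 36, 3, 98] (3 swaps)

After 1 pass: [13, 17, 36, 3, 98]


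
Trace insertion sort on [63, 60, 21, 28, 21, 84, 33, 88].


Initial: [63, 60, 21, 28, 21, 84, 33, 88]
Insert 60: [60, 63, 21, 28, 21, 84, 33, 88]
Insert 21: [21, 60, 63, 28, 21, 84, 33, 88]
Insert 28: [21, 28, 60, 63, 21, 84, 33, 88]
Insert 21: [21, 21, 28, 60, 63, 84, 33, 88]
Insert 84: [21, 21, 28, 60, 63, 84, 33, 88]
Insert 33: [21, 21, 28, 33, 60, 63, 84, 88]
Insert 88: [21, 21, 28, 33, 60, 63, 84, 88]

Sorted: [21, 21, 28, 33, 60, 63, 84, 88]


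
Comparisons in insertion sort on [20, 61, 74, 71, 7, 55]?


Algorithm: insertion sort
Input: [20, 61, 74, 71, 7, 55]
Sorted: [7, 20, 55, 61, 71, 74]

12


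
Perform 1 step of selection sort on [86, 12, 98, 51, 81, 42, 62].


Initial: [86, 12, 98, 51, 81, 42, 62]
Step 1: min=12 at 1
  Swap: [12, 86, 98, 51, 81, 42, 62]

After 1 step: [12, 86, 98, 51, 81, 42, 62]
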